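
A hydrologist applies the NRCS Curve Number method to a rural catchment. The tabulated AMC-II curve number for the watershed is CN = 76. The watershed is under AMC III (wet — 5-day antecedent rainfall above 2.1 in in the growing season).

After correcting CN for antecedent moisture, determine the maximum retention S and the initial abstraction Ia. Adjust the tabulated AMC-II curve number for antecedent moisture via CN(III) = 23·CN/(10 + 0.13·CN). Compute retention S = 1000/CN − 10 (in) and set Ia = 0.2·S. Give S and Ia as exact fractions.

S = 600/437 in ≈ 1.373 in; Ia = 120/437 in ≈ 0.275 in

CN(III) from CN(II)=76: (23·76)/(10 + 0.13·76) = 43700/497 ≈ 87.928
S = 1000/(43700/497) − 10 = 600/437 in ≈ 1.373 in
Initial abstraction Ia = S/5 = (600/437)/5 = 120/437 ≈ 0.275 in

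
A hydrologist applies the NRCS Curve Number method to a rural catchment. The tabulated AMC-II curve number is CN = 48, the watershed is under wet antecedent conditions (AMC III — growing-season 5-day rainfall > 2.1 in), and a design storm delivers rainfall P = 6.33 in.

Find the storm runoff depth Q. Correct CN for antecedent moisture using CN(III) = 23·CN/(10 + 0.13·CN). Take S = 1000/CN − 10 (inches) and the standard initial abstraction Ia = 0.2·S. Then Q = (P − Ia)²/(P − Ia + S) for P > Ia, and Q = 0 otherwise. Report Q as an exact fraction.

CN(III) from CN(II)=48: (23·48)/(10 + 0.13·48) = 13800/203 ≈ 67.980
Max retention: S = 1000/(13800/203) − 10 = 325/69 in (≈ 4.710 in)
Ia = 0.2·(325/69) = 65/69 in ≈ 0.942 in
P − Ia = 6.330 − 0.942 = 37177/6900 ≈ 5.388 in (> 0, runoff occurs)
Q: (37177/6900)² ÷ (69677/6900) = 1382129329/480771300 in (≈ 2.875 in)

Q = 1382129329/480771300 in ≈ 2.875 in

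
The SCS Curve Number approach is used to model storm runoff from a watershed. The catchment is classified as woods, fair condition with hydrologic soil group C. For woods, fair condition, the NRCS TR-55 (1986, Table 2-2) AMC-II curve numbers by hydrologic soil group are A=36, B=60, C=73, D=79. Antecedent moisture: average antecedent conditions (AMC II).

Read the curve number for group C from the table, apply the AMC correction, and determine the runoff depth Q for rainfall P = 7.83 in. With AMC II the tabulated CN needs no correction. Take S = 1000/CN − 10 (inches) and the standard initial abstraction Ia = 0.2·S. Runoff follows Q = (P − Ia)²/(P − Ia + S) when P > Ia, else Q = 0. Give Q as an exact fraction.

NRCS table: woods, fair condition, soil group C → CN(II) = 73
Average conditions: CN = 73 (no AMC adjustment).
S = 1000/73 − 10 = 270/73 in ≈ 3.699 in
Ia = 0.2S: 0.2·3.699 = 0.740 in (exactly 54/73)
Since P=7.830 > Ia=0.740: effective rainfall P−Ia = 51759/7300 in
Q = (51759/7300)²/((51759/7300) + 270/73) = (2678994081/53290000)/(78759/7300) = 99222003/21294100 in ≈ 4.660 in

Q = 99222003/21294100 in ≈ 4.660 in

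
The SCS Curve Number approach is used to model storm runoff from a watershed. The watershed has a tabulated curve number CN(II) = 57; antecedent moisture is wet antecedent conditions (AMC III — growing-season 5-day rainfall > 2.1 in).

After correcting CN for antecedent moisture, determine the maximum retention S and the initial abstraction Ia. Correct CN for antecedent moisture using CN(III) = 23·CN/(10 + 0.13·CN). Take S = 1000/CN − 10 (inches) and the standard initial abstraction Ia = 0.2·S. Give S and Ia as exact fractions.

S = 4300/1311 in ≈ 3.280 in; Ia = 860/1311 in ≈ 0.656 in

Wet (AMC III): CN(III) = 23·57/(10 + 0.13·57) = 1311/(1741/100) = 131100/1741 ≈ 75.302
Retention S: 1000/CN − 10 with CN=75.302 → S = 4300/1311 ≈ 3.280 in
Initial abstraction Ia = S/5 = (4300/1311)/5 = 860/1311 ≈ 0.656 in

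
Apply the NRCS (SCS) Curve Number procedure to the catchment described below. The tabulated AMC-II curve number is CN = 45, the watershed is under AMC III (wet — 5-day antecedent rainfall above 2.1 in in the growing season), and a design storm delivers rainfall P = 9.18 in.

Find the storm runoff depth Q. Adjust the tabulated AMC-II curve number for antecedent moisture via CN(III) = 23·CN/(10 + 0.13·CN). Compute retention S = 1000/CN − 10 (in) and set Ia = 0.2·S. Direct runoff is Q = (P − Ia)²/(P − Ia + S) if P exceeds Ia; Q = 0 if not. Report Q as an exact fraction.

Q = 7058184169/1438784550 in ≈ 4.906 in

CN(III) from CN(II)=45: (23·45)/(10 + 0.13·45) = 20700/317 ≈ 65.300
Max retention: S = 1000/(20700/317) − 10 = 1100/207 in (≈ 5.314 in)
Ia = 0.2S: 0.2·5.314 = 1.063 in (exactly 220/207)
Excess rainfall: 9.180 − 1.063 = 8.117 in; P > Ia so Q > 0
Runoff Q = (P−Ia)²/(P−Ia+S) = (8.117)²/(8.117+5.314) = 7058184169/1438784550 ≈ 4.906 in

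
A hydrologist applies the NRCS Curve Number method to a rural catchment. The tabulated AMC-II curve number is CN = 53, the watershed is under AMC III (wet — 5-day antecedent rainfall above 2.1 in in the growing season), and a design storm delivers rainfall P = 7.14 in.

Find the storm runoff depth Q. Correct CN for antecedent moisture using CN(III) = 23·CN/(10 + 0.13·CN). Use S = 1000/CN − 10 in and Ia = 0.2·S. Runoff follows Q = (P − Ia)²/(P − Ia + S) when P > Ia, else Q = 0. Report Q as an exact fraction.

CN(III) from CN(II)=53: (23·53)/(10 + 0.13·53) = 121900/1689 ≈ 72.173
Max retention: S = 1000/(121900/1689) − 10 = 4700/1219 in (≈ 3.856 in)
Ia = 0.2·(4700/1219) = 940/1219 in ≈ 0.771 in
Since P=7.140 > Ia=0.771: effective rainfall P−Ia = 388183/60950 in
Q = (388183/60950)²/((388183/60950) + 4700/1219) = (150686041489/3714902500)/(623183/60950) = 150686041489/37983003850 in ≈ 3.967 in

Q = 150686041489/37983003850 in ≈ 3.967 in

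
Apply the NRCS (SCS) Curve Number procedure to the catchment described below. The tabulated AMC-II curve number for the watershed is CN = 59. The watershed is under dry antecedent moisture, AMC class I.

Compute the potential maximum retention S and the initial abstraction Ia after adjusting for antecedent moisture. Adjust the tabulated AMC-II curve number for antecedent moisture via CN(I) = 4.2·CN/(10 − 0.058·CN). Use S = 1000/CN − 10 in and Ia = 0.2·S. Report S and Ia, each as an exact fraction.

S = 20500/1239 in ≈ 16.546 in; Ia = 4100/1239 in ≈ 3.309 in

Adjust CN=59 to AMC I: 4.2·59/(10 − 0.058·59) → (1239/5) ÷ (3289/500) = 123900/3289 ≈ 37.671
Retention S: 1000/CN − 10 with CN=37.671 → S = 20500/1239 ≈ 16.546 in
Ia = 0.2S: 0.2·16.546 = 3.309 in (exactly 4100/1239)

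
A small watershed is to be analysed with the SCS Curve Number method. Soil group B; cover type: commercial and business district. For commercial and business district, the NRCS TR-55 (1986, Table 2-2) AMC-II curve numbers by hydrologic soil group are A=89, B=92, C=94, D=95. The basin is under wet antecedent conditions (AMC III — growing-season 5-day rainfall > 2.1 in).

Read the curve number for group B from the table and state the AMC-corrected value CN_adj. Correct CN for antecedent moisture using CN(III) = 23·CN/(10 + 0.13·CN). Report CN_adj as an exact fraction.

NRCS table: commercial and business district, soil group B → CN(II) = 92
Wet (AMC III): CN(III) = 23·92/(10 + 0.13·92) = 2116/(549/25) = 52900/549 ≈ 96.357

CN_adj = 52900/549 ≈ 96.357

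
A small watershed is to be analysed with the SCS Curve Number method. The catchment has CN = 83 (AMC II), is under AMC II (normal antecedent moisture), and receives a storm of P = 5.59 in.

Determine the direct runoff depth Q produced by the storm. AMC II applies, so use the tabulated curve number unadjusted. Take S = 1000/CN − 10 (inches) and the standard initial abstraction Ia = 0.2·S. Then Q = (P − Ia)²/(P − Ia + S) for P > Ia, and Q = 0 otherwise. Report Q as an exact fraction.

Q = 1848742009/497975100 in ≈ 3.713 in

CN(II) = 83; AMC II needs no correction.
Retention S: 1000/CN − 10 with CN=83.000 → S = 170/83 ≈ 2.048 in
Initial abstraction Ia = S/5 = (170/83)/5 = 34/83 ≈ 0.410 in
Since P=5.590 > Ia=0.410: effective rainfall P−Ia = 42997/8300 in
Runoff Q = (P−Ia)²/(P−Ia+S) = (5.180)²/(5.180+2.048) = 1848742009/497975100 ≈ 3.713 in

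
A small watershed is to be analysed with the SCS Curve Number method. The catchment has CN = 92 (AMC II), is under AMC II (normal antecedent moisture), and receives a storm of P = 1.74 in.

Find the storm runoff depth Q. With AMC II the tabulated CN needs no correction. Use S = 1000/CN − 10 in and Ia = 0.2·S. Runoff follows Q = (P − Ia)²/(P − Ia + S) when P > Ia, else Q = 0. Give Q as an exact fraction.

Q = 3243601/3221150 in ≈ 1.007 in

AMC II — tabulated CN = 92 applies directly.
Max retention: S = 1000/92 − 10 = 20/23 in (≈ 0.870 in)
Ia = 0.2·(20/23) = 4/23 in ≈ 0.174 in
Excess rainfall: 1.740 − 0.174 = 1.566 in; P > Ia so Q > 0
Runoff Q = (P−Ia)²/(P−Ia+S) = (1.566)²/(1.566+0.870) = 3243601/3221150 ≈ 1.007 in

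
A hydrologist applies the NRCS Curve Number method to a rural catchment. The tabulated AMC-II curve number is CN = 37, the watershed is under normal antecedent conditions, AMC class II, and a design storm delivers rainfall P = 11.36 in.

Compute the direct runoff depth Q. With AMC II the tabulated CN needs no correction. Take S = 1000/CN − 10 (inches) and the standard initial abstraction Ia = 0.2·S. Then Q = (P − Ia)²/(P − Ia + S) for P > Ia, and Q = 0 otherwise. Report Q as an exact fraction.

Q = 13535041/5343725 in ≈ 2.533 in

Average conditions: CN = 37 (no AMC adjustment).
Retention S: 1000/CN − 10 with CN=37.000 → S = 630/37 ≈ 17.027 in
Ia = 0.2·(630/37) = 126/37 in ≈ 3.405 in
P − Ia = 11.360 − 3.405 = 7358/925 ≈ 7.955 in (> 0, runoff occurs)
Q = (7358/925)²/((7358/925) + 630/37) = (54140164/855625)/(23108/925) = 13535041/5343725 in ≈ 2.533 in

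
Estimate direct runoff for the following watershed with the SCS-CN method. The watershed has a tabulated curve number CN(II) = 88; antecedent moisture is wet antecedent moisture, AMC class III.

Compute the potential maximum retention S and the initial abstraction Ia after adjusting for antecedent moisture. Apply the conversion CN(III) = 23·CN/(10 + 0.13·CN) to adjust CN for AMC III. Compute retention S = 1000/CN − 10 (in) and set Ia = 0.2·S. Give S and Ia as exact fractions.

Adjust CN=88 to AMC III: 23·88/(10 + 0.13·88) → 2024 ÷ (536/25) = 6325/67 ≈ 94.403
S = 1000/(6325/67) − 10 = 150/253 in ≈ 0.593 in
Initial abstraction Ia = S/5 = (150/253)/5 = 30/253 ≈ 0.119 in

S = 150/253 in ≈ 0.593 in; Ia = 30/253 in ≈ 0.119 in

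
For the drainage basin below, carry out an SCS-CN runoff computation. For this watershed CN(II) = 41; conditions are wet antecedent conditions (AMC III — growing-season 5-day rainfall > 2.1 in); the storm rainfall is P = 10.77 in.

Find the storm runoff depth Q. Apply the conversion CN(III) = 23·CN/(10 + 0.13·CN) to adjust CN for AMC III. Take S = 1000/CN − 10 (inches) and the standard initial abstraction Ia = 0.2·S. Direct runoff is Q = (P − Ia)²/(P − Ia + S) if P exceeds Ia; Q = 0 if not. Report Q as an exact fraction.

Wet (AMC III): CN(III) = 23·41/(10 + 0.13·41) = 943/(1533/100) = 94300/1533 ≈ 61.513
S = 1000/(94300/1533) − 10 = 5900/943 in ≈ 6.257 in
Ia = 0.2S: 0.2·6.257 = 1.251 in (exactly 1180/943)
P − Ia = 10.770 − 1.251 = 897611/94300 ≈ 9.519 in (> 0, runoff occurs)
Runoff Q = (P−Ia)²/(P−Ia+S) = (9.519)²/(9.519+6.257) = 805705507321/140281717300 ≈ 5.743 in

Q = 805705507321/140281717300 in ≈ 5.743 in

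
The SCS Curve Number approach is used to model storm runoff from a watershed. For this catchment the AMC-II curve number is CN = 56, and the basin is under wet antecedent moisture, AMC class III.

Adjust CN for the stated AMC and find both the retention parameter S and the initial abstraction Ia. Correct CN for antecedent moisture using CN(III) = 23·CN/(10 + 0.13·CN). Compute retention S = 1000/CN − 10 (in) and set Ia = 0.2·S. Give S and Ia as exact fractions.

S = 550/161 in ≈ 3.416 in; Ia = 110/161 in ≈ 0.683 in

Adjust CN=56 to AMC III: 23·56/(10 + 0.13·56) → 1288 ÷ (432/25) = 4025/54 ≈ 74.537
Retention S: 1000/CN − 10 with CN=74.537 → S = 550/161 ≈ 3.416 in
Initial abstraction Ia = S/5 = (550/161)/5 = 110/161 ≈ 0.683 in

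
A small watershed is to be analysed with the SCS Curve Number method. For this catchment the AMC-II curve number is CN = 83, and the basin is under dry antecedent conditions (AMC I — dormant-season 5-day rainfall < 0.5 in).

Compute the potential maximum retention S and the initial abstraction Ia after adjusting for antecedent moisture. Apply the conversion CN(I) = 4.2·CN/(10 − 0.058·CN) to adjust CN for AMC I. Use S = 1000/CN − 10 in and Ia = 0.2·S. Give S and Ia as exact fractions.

Dry (AMC I): CN(I) = 4.2·83/(10 − 0.058·83) = (1743/5)/(2593/500) = 174300/2593 ≈ 67.219
Max retention: S = 1000/(174300/2593) − 10 = 8500/1743 in (≈ 4.877 in)
Initial abstraction Ia = S/5 = (8500/1743)/5 = 1700/1743 ≈ 0.975 in

S = 8500/1743 in ≈ 4.877 in; Ia = 1700/1743 in ≈ 0.975 in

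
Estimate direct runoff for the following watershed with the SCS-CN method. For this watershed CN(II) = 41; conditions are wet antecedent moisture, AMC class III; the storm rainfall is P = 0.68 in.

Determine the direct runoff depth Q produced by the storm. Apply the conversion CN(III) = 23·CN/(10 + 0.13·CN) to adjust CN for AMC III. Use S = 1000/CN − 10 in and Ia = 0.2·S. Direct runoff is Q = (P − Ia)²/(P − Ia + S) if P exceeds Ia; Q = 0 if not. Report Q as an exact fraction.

CN(III) from CN(II)=41: (23·41)/(10 + 0.13·41) = 94300/1533 ≈ 61.513
Retention S: 1000/CN − 10 with CN=61.513 → S = 5900/943 ≈ 6.257 in
Ia = 0.2·(5900/943) = 1180/943 in ≈ 1.251 in
P = 0.680 ≤ Ia = 1.251 in: entire storm abstracted, Q = 0.

Q = 0 in ≈ 0.000 in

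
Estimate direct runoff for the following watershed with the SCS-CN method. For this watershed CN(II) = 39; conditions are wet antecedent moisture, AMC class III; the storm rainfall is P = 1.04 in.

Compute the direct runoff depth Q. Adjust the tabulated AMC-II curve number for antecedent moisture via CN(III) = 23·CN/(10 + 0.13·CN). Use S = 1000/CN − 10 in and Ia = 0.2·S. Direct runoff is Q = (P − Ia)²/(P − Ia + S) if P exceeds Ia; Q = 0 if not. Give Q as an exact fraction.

Wet (AMC III): CN(III) = 23·39/(10 + 0.13·39) = 897/(1507/100) = 89700/1507 ≈ 59.522
Retention S: 1000/CN − 10 with CN=59.522 → S = 6100/897 ≈ 6.800 in
Initial abstraction Ia = S/5 = (6100/897)/5 = 1220/897 ≈ 1.360 in
P = 1.040 ≤ Ia = 1.360 in: entire storm abstracted, Q = 0.

Q = 0 in ≈ 0.000 in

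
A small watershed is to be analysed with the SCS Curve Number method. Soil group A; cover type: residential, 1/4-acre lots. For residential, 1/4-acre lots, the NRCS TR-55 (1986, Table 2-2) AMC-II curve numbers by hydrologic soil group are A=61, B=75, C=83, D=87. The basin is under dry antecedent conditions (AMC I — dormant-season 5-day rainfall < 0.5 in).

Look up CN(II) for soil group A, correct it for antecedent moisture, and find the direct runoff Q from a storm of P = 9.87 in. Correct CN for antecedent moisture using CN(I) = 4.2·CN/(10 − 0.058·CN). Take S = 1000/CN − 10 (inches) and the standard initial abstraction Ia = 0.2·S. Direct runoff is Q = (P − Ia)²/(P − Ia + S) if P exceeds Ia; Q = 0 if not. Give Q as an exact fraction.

NRCS table: residential, 1/4-acre lots, soil group A → CN(II) = 61
Dry (AMC I): CN(I) = 4.2·61/(10 − 0.058·61) = (1281/5)/(3231/500) = 42700/1077 ≈ 39.647
Max retention: S = 1000/(42700/1077) − 10 = 6500/427 in (≈ 15.222 in)
Ia = 0.2S: 0.2·15.222 = 3.044 in (exactly 1300/427)
Since P=9.870 > Ia=3.044: effective rainfall P−Ia = 291449/42700 in
Q = (291449/42700)²/((291449/42700) + 6500/427) = (84942519601/1823290000)/(941449/42700) = 84942519601/40199872300 in ≈ 2.113 in

Q = 84942519601/40199872300 in ≈ 2.113 in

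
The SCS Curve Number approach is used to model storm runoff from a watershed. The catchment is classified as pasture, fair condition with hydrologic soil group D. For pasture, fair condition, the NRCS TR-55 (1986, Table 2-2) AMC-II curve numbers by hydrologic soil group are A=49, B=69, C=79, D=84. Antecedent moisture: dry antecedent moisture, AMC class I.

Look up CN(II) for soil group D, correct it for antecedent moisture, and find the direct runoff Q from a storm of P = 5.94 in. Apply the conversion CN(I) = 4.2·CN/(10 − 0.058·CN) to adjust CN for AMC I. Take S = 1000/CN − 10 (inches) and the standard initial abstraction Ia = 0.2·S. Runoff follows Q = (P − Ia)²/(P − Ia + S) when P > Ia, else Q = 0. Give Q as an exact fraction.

Q = 12315894529/4652042850 in ≈ 2.647 in

NRCS table: pasture, fair condition, soil group D → CN(II) = 84
Dry (AMC I): CN(I) = 4.2·84/(10 − 0.058·84) = (1764/5)/(641/125) = 44100/641 ≈ 68.799
S = 1000/(44100/641) − 10 = 2000/441 in ≈ 4.535 in
Initial abstraction Ia = S/5 = (2000/441)/5 = 400/441 ≈ 0.907 in
P − Ia = 5.940 − 0.907 = 110977/22050 ≈ 5.033 in (> 0, runoff occurs)
Runoff Q = (P−Ia)²/(P−Ia+S) = (5.033)²/(5.033+4.535) = 12315894529/4652042850 ≈ 2.647 in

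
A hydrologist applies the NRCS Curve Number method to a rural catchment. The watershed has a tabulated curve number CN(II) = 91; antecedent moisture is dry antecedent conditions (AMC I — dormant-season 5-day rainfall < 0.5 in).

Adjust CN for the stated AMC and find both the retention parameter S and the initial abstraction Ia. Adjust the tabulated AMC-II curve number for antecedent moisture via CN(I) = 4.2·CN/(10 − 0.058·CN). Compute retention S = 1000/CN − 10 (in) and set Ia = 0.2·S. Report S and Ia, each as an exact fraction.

Dry (AMC I): CN(I) = 4.2·91/(10 − 0.058·91) = (1911/5)/(2361/500) = 63700/787 ≈ 80.940
Retention S: 1000/CN − 10 with CN=80.940 → S = 1500/637 ≈ 2.355 in
Ia = 0.2S: 0.2·2.355 = 0.471 in (exactly 300/637)

S = 1500/637 in ≈ 2.355 in; Ia = 300/637 in ≈ 0.471 in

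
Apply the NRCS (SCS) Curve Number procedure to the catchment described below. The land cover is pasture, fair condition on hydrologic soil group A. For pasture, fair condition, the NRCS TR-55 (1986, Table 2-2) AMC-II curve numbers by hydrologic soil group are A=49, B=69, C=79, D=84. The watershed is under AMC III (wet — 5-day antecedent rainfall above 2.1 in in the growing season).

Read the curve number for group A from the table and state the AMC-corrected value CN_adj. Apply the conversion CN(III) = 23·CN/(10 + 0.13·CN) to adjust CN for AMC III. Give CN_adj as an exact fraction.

CN_adj = 112700/1637 ≈ 68.845

NRCS table: pasture, fair condition, soil group A → CN(II) = 49
CN(III) from CN(II)=49: (23·49)/(10 + 0.13·49) = 112700/1637 ≈ 68.845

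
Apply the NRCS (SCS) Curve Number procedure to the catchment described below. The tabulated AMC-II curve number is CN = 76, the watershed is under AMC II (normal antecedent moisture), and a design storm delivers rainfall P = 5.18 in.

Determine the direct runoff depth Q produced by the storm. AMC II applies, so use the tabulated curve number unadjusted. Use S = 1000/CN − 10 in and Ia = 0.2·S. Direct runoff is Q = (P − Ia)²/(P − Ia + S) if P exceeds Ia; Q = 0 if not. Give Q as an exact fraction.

CN(II) = 76; AMC II needs no correction.
Max retention: S = 1000/76 − 10 = 60/19 in (≈ 3.158 in)
Ia = 0.2S: 0.2·3.158 = 0.632 in (exactly 12/19)
Excess rainfall: 5.180 − 0.632 = 4.548 in; P > Ia so Q > 0
Runoff Q = (P−Ia)²/(P−Ia+S) = (4.548)²/(4.548+3.158) = 18671041/6954950 ≈ 2.685 in

Q = 18671041/6954950 in ≈ 2.685 in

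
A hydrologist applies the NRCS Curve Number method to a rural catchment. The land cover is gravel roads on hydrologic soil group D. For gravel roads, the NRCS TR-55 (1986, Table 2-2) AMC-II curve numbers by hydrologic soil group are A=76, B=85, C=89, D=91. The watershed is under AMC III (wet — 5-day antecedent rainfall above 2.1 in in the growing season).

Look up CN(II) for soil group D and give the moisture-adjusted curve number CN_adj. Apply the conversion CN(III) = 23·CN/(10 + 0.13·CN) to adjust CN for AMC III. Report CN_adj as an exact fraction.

CN_adj = 209300/2183 ≈ 95.877

NRCS table: gravel roads, soil group D → CN(II) = 91
Adjust CN=91 to AMC III: 23·91/(10 + 0.13·91) → 2093 ÷ (2183/100) = 209300/2183 ≈ 95.877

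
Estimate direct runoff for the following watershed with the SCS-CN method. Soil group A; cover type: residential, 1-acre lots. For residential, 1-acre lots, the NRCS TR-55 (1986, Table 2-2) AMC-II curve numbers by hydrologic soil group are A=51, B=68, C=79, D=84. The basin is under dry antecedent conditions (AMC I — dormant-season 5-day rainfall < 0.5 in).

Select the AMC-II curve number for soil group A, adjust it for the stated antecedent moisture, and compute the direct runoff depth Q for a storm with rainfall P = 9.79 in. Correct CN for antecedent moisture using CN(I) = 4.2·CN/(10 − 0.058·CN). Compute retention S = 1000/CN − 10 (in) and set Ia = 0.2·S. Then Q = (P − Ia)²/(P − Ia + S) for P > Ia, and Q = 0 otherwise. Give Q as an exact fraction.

NRCS table: residential, 1-acre lots, soil group A → CN(II) = 51
CN(I) from CN(II)=51: (4.2·51)/(10 − 0.058·51) = 15300/503 ≈ 30.417
Max retention: S = 1000/(15300/503) − 10 = 3500/153 in (≈ 22.876 in)
Ia = 0.2S: 0.2·22.876 = 4.575 in (exactly 700/153)
P − Ia = 9.790 − 4.575 = 79787/15300 ≈ 5.215 in (> 0, runoff occurs)
Q = (79787/15300)²/((79787/15300) + 3500/153) = (6365965369/234090000)/(429787/15300) = 6365965369/6575741100 in ≈ 0.968 in

Q = 6365965369/6575741100 in ≈ 0.968 in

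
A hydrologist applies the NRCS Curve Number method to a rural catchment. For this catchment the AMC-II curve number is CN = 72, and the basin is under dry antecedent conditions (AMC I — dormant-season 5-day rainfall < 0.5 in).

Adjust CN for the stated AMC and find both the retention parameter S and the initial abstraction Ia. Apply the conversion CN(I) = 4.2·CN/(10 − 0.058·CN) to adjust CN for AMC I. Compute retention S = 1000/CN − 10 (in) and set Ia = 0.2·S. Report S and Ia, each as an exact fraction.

Dry (AMC I): CN(I) = 4.2·72/(10 − 0.058·72) = (1512/5)/(728/125) = 675/13 ≈ 51.923
Retention S: 1000/CN − 10 with CN=51.923 → S = 250/27 ≈ 9.259 in
Ia = 0.2·(250/27) = 50/27 in ≈ 1.852 in

S = 250/27 in ≈ 9.259 in; Ia = 50/27 in ≈ 1.852 in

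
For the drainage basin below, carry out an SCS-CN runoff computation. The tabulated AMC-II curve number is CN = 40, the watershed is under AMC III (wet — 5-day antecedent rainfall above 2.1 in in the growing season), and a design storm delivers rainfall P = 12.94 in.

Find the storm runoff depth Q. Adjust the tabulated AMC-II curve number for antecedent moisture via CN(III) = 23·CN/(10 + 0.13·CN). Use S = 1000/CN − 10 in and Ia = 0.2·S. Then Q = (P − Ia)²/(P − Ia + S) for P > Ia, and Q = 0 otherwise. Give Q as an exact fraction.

Q = 179051161/24013150 in ≈ 7.456 in

Wet (AMC III): CN(III) = 23·40/(10 + 0.13·40) = 920/(76/5) = 1150/19 ≈ 60.526
S = 1000/(1150/19) − 10 = 150/23 in ≈ 6.522 in
Ia = 0.2·(150/23) = 30/23 in ≈ 1.304 in
Since P=12.940 > Ia=1.304: effective rainfall P−Ia = 13381/1150 in
Runoff Q = (P−Ia)²/(P−Ia+S) = (11.636)²/(11.636+6.522) = 179051161/24013150 ≈ 7.456 in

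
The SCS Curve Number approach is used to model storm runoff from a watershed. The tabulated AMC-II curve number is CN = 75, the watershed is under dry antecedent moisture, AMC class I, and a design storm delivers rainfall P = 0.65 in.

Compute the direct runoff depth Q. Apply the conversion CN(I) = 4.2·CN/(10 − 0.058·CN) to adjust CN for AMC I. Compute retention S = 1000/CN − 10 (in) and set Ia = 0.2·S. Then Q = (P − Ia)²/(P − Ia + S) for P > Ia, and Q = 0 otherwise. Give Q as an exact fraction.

Dry (AMC I): CN(I) = 4.2·75/(10 − 0.058·75) = 315/(113/20) = 6300/113 ≈ 55.752
Retention S: 1000/CN − 10 with CN=55.752 → S = 500/63 ≈ 7.937 in
Ia = 0.2S: 0.2·7.937 = 1.587 in (exactly 100/63)
P = 0.650 ≤ Ia = 1.587 in: entire storm abstracted, Q = 0.

Q = 0 in ≈ 0.000 in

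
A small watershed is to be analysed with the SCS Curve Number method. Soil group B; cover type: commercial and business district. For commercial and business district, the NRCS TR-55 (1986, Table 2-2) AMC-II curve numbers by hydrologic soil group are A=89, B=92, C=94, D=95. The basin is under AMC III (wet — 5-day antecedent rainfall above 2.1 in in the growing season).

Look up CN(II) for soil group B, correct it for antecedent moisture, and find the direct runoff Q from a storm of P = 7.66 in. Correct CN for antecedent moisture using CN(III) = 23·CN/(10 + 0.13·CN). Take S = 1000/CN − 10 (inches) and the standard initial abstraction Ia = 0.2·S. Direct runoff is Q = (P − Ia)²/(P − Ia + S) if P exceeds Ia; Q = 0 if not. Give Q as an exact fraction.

NRCS table: commercial and business district, soil group B → CN(II) = 92
CN(III) from CN(II)=92: (23·92)/(10 + 0.13·92) = 52900/549 ≈ 96.357
Retention S: 1000/CN − 10 with CN=96.357 → S = 200/529 ≈ 0.378 in
Ia = 0.2S: 0.2·0.378 = 0.076 in (exactly 40/529)
Excess rainfall: 7.660 − 0.076 = 7.584 in; P > Ia so Q > 0
Runoff Q = (P−Ia)²/(P−Ia+S) = (7.584)²/(7.584+0.378) = 40243168449/5570555150 ≈ 7.224 in

Q = 40243168449/5570555150 in ≈ 7.224 in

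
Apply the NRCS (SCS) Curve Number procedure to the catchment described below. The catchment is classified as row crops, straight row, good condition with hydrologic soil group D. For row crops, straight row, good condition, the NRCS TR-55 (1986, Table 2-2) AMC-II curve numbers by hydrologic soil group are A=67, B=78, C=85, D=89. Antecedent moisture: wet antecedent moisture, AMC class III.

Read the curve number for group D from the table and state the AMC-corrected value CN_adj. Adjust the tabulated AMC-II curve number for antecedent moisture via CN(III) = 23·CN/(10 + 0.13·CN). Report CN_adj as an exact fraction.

CN_adj = 204700/2157 ≈ 94.900

NRCS table: row crops, straight row, good condition, soil group D → CN(II) = 89
CN(III) from CN(II)=89: (23·89)/(10 + 0.13·89) = 204700/2157 ≈ 94.900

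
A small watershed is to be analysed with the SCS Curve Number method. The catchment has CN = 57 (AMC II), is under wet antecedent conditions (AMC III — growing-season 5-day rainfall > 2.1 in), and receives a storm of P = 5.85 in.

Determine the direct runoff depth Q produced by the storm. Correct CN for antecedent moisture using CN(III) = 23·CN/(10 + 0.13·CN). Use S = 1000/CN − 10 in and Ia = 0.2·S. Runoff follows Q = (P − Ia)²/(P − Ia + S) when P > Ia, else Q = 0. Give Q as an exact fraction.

Q = 18546898969/5825743140 in ≈ 3.184 in

Adjust CN=57 to AMC III: 23·57/(10 + 0.13·57) → 1311 ÷ (1741/100) = 131100/1741 ≈ 75.302
Max retention: S = 1000/(131100/1741) − 10 = 4300/1311 in (≈ 3.280 in)
Ia = 0.2·(4300/1311) = 860/1311 in ≈ 0.656 in
Excess rainfall: 5.850 − 0.656 = 5.194 in; P > Ia so Q > 0
Q: (136187/26220)² ÷ (222187/26220) = 18546898969/5825743140 in (≈ 3.184 in)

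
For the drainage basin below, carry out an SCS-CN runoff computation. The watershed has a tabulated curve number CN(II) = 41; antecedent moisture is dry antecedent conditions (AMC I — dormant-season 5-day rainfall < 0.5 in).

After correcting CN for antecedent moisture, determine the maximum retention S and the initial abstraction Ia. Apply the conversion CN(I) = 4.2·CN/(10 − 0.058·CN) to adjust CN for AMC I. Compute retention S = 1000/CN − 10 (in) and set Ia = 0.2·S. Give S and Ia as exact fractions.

S = 29500/861 in ≈ 34.262 in; Ia = 5900/861 in ≈ 6.852 in

Dry (AMC I): CN(I) = 4.2·41/(10 − 0.058·41) = (861/5)/(3811/500) = 86100/3811 ≈ 22.592
S = 1000/(86100/3811) − 10 = 29500/861 in ≈ 34.262 in
Ia = 0.2S: 0.2·34.262 = 6.852 in (exactly 5900/861)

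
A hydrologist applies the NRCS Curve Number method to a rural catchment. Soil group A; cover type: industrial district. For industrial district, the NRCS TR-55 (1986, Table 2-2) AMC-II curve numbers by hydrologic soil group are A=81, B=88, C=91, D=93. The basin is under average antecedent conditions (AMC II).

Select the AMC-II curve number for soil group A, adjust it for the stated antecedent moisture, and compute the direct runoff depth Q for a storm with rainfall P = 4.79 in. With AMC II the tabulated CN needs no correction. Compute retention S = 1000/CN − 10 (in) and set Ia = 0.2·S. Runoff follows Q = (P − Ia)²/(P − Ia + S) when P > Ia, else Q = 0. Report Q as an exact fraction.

Q = 1224930001/437391900 in ≈ 2.801 in

NRCS table: industrial district, soil group A → CN(II) = 81
Average conditions: CN = 81 (no AMC adjustment).
Max retention: S = 1000/81 − 10 = 190/81 in (≈ 2.346 in)
Ia = 0.2S: 0.2·2.346 = 0.469 in (exactly 38/81)
Excess rainfall: 4.790 − 0.469 = 4.321 in; P > Ia so Q > 0
Q = (34999/8100)²/((34999/8100) + 190/81) = (1224930001/65610000)/(53999/8100) = 1224930001/437391900 in ≈ 2.801 in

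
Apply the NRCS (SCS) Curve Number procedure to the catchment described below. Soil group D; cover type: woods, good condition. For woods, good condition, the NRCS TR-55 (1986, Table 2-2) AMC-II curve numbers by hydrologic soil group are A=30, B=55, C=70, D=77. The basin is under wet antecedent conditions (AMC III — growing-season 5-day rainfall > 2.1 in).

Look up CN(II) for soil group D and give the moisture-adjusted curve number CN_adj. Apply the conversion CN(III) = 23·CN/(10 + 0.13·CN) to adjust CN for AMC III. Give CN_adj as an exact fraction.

NRCS table: woods, good condition, soil group D → CN(II) = 77
Wet (AMC III): CN(III) = 23·77/(10 + 0.13·77) = 1771/(2001/100) = 7700/87 ≈ 88.506

CN_adj = 7700/87 ≈ 88.506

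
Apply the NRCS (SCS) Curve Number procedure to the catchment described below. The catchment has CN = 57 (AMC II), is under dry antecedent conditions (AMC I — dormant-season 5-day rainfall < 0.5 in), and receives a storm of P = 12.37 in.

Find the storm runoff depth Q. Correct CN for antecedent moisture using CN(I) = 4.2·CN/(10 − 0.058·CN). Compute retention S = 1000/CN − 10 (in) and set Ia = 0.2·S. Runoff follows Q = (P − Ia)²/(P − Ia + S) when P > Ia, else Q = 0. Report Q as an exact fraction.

Q = 1103947374721/383122473300 in ≈ 2.881 in

CN(I) from CN(II)=57: (4.2·57)/(10 − 0.058·57) = 119700/3347 ≈ 35.763
Max retention: S = 1000/(119700/3347) − 10 = 21500/1197 in (≈ 17.962 in)
Ia = 0.2S: 0.2·17.962 = 3.592 in (exactly 4300/1197)
P − Ia = 12.370 − 3.592 = 1050689/119700 ≈ 8.778 in (> 0, runoff occurs)
Q: (1050689/119700)² ÷ (3200689/119700) = 1103947374721/383122473300 in (≈ 2.881 in)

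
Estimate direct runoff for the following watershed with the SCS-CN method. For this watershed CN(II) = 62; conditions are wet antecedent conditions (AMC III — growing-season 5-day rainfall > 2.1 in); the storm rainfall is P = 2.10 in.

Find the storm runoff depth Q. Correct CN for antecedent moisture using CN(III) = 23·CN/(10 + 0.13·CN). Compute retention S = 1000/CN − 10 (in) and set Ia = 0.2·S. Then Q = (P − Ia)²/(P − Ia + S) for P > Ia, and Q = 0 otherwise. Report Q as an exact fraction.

Q = 124835929/215133490 in ≈ 0.580 in

Adjust CN=62 to AMC III: 23·62/(10 + 0.13·62) → 1426 ÷ (903/50) = 71300/903 ≈ 78.959
Retention S: 1000/CN − 10 with CN=78.959 → S = 1900/713 ≈ 2.665 in
Initial abstraction Ia = S/5 = (1900/713)/5 = 380/713 ≈ 0.533 in
Since P=2.100 > Ia=0.533: effective rainfall P−Ia = 11173/7130 in
Q: (11173/7130)² ÷ (30173/7130) = 124835929/215133490 in (≈ 0.580 in)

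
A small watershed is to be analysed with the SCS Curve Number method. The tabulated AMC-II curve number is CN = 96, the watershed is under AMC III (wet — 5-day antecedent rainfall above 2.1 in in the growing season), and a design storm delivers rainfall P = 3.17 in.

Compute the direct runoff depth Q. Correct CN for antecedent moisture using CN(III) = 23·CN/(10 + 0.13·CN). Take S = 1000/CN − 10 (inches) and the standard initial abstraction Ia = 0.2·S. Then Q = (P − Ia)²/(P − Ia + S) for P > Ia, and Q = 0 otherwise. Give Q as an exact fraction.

Q = 467554129/157823700 in ≈ 2.963 in

Adjust CN=96 to AMC III: 23·96/(10 + 0.13·96) → 2208 ÷ (562/25) = 27600/281 ≈ 98.221
Retention S: 1000/CN − 10 with CN=98.221 → S = 25/138 ≈ 0.181 in
Initial abstraction Ia = S/5 = (25/138)/5 = 5/138 ≈ 0.036 in
P − Ia = 3.170 − 0.036 = 21623/6900 ≈ 3.134 in (> 0, runoff occurs)
Q = (21623/6900)²/((21623/6900) + 25/138) = (467554129/47610000)/(22873/6900) = 467554129/157823700 in ≈ 2.963 in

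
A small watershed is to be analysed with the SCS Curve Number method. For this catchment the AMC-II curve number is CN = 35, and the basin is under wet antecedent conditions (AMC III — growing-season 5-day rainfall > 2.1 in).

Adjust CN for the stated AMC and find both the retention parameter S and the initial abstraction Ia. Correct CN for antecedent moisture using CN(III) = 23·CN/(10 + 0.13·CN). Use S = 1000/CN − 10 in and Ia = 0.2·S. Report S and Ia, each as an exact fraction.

S = 1300/161 in ≈ 8.075 in; Ia = 260/161 in ≈ 1.615 in

Wet (AMC III): CN(III) = 23·35/(10 + 0.13·35) = 805/(291/20) = 16100/291 ≈ 55.326
S = 1000/(16100/291) − 10 = 1300/161 in ≈ 8.075 in
Ia = 0.2S: 0.2·8.075 = 1.615 in (exactly 260/161)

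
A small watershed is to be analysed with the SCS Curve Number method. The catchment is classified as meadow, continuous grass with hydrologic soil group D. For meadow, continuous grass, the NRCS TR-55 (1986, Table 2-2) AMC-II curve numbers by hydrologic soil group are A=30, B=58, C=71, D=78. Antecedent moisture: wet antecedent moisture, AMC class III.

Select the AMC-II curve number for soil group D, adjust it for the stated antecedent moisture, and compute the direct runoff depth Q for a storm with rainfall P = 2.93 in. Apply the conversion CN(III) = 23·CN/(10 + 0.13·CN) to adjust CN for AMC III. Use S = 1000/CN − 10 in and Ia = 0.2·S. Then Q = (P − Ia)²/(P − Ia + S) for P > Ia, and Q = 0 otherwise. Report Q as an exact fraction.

Q = 57994754041/31468643700 in ≈ 1.843 in

NRCS table: meadow, continuous grass, soil group D → CN(II) = 78
Adjust CN=78 to AMC III: 23·78/(10 + 0.13·78) → 1794 ÷ (1007/50) = 89700/1007 ≈ 89.076
Retention S: 1000/CN − 10 with CN=89.076 → S = 1100/897 ≈ 1.226 in
Initial abstraction Ia = S/5 = (1100/897)/5 = 220/897 ≈ 0.245 in
P − Ia = 2.930 − 0.245 = 240821/89700 ≈ 2.685 in (> 0, runoff occurs)
Q = (240821/89700)²/((240821/89700) + 1100/897) = (57994754041/8046090000)/(350821/89700) = 57994754041/31468643700 in ≈ 1.843 in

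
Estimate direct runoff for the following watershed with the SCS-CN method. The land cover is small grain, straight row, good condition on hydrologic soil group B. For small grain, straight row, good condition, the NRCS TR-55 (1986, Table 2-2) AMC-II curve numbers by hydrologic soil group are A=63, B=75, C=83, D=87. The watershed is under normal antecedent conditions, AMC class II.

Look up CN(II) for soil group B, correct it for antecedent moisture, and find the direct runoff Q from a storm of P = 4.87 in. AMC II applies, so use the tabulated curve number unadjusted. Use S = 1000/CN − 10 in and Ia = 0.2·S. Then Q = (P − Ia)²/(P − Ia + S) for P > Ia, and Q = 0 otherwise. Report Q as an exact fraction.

Q = 1590121/678300 in ≈ 2.344 in

NRCS table: small grain, straight row, good condition, soil group B → CN(II) = 75
AMC II — tabulated CN = 75 applies directly.
Max retention: S = 1000/75 − 10 = 10/3 in (≈ 3.333 in)
Initial abstraction Ia = S/5 = (10/3)/5 = 2/3 ≈ 0.667 in
Since P=4.870 > Ia=0.667: effective rainfall P−Ia = 1261/300 in
Q: (1261/300)² ÷ (2261/300) = 1590121/678300 in (≈ 2.344 in)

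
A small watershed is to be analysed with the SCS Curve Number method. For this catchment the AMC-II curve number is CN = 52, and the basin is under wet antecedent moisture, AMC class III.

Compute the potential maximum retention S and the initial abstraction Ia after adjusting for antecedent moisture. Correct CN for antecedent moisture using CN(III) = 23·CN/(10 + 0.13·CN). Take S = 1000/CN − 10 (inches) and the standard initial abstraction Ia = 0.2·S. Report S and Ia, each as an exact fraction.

Adjust CN=52 to AMC III: 23·52/(10 + 0.13·52) → 1196 ÷ (419/25) = 29900/419 ≈ 71.360
Retention S: 1000/CN − 10 with CN=71.360 → S = 1200/299 ≈ 4.013 in
Initial abstraction Ia = S/5 = (1200/299)/5 = 240/299 ≈ 0.803 in

S = 1200/299 in ≈ 4.013 in; Ia = 240/299 in ≈ 0.803 in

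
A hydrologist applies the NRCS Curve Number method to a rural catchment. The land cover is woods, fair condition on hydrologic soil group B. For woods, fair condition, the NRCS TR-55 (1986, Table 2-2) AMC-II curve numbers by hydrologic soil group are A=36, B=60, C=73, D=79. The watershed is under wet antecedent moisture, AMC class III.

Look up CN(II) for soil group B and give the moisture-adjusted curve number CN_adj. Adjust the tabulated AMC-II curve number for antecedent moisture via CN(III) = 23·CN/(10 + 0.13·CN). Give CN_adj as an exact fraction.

CN_adj = 6900/89 ≈ 77.528

NRCS table: woods, fair condition, soil group B → CN(II) = 60
Wet (AMC III): CN(III) = 23·60/(10 + 0.13·60) = 1380/(89/5) = 6900/89 ≈ 77.528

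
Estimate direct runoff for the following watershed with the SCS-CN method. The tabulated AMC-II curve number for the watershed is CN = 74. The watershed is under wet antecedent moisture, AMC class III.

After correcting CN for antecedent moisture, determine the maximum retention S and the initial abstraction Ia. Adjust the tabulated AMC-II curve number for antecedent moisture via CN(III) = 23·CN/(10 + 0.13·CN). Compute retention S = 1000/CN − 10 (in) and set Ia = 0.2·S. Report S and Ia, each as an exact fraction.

Wet (AMC III): CN(III) = 23·74/(10 + 0.13·74) = 1702/(981/50) = 85100/981 ≈ 86.748
S = 1000/(85100/981) − 10 = 1300/851 in ≈ 1.528 in
Ia = 0.2S: 0.2·1.528 = 0.306 in (exactly 260/851)

S = 1300/851 in ≈ 1.528 in; Ia = 260/851 in ≈ 0.306 in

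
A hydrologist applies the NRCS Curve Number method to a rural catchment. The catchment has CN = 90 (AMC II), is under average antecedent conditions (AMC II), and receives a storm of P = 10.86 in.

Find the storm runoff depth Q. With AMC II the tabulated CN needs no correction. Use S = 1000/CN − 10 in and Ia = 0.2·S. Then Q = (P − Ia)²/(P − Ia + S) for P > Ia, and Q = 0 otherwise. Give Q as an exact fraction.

Q = 22915369/2379150 in ≈ 9.632 in

AMC II — tabulated CN = 90 applies directly.
Max retention: S = 1000/90 − 10 = 10/9 in (≈ 1.111 in)
Initial abstraction Ia = S/5 = (10/9)/5 = 2/9 ≈ 0.222 in
P − Ia = 10.860 − 0.222 = 4787/450 ≈ 10.638 in (> 0, runoff occurs)
Q: (4787/450)² ÷ (5287/450) = 22915369/2379150 in (≈ 9.632 in)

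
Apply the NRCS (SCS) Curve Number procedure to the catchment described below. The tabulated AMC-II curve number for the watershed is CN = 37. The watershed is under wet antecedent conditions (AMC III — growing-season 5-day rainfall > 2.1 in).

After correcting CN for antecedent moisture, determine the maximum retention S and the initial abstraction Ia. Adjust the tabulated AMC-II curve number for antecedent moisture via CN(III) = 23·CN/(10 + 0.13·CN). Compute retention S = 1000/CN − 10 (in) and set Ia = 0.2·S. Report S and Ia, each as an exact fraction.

Adjust CN=37 to AMC III: 23·37/(10 + 0.13·37) → 851 ÷ (1481/100) = 85100/1481 ≈ 57.461
Max retention: S = 1000/(85100/1481) − 10 = 6300/851 in (≈ 7.403 in)
Ia = 0.2·(6300/851) = 1260/851 in ≈ 1.481 in

S = 6300/851 in ≈ 7.403 in; Ia = 1260/851 in ≈ 1.481 in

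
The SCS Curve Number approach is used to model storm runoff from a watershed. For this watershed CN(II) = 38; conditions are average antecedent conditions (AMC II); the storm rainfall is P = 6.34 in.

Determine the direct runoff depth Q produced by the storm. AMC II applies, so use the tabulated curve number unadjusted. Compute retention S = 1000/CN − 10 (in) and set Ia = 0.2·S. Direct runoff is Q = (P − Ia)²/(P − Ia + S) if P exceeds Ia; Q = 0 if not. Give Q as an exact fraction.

Average conditions: CN = 38 (no AMC adjustment).
Max retention: S = 1000/38 − 10 = 310/19 in (≈ 16.316 in)
Ia = 0.2S: 0.2·16.316 = 3.263 in (exactly 62/19)
P − Ia = 6.340 − 3.263 = 2923/950 ≈ 3.077 in (> 0, runoff occurs)
Q = (2923/950)²/((2923/950) + 310/19) = (8543929/902500)/(18423/950) = 8543929/17501850 in ≈ 0.488 in

Q = 8543929/17501850 in ≈ 0.488 in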